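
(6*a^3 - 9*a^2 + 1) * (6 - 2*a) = -12*a^4 + 54*a^3 - 54*a^2 - 2*a + 6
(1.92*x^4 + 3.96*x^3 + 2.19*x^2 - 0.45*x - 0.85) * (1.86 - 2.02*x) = -3.8784*x^5 - 4.428*x^4 + 2.9418*x^3 + 4.9824*x^2 + 0.88*x - 1.581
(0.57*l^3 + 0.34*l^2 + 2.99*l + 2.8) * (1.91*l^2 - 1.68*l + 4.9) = 1.0887*l^5 - 0.3082*l^4 + 7.9327*l^3 + 1.9908*l^2 + 9.947*l + 13.72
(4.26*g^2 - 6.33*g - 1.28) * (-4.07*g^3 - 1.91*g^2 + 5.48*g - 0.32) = -17.3382*g^5 + 17.6265*g^4 + 40.6447*g^3 - 33.6068*g^2 - 4.9888*g + 0.4096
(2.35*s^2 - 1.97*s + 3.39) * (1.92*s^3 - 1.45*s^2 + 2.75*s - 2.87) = 4.512*s^5 - 7.1899*s^4 + 15.8278*s^3 - 17.0775*s^2 + 14.9764*s - 9.7293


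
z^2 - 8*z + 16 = (z - 4)^2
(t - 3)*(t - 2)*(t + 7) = t^3 + 2*t^2 - 29*t + 42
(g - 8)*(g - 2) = g^2 - 10*g + 16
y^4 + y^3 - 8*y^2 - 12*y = y*(y - 3)*(y + 2)^2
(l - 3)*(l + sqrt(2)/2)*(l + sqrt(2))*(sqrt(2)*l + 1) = sqrt(2)*l^4 - 3*sqrt(2)*l^3 + 4*l^3 - 12*l^2 + 5*sqrt(2)*l^2/2 - 15*sqrt(2)*l/2 + l - 3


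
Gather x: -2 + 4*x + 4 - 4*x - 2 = 0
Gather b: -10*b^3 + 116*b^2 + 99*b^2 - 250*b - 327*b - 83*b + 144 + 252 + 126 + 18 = -10*b^3 + 215*b^2 - 660*b + 540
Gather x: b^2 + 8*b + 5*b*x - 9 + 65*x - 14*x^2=b^2 + 8*b - 14*x^2 + x*(5*b + 65) - 9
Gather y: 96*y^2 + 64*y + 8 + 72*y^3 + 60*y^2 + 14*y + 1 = 72*y^3 + 156*y^2 + 78*y + 9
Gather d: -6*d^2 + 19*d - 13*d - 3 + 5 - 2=-6*d^2 + 6*d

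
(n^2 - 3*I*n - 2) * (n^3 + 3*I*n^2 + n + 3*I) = n^5 + 8*n^3 - 6*I*n^2 + 7*n - 6*I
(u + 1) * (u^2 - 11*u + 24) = u^3 - 10*u^2 + 13*u + 24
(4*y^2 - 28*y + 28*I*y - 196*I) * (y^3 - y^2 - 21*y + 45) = 4*y^5 - 32*y^4 + 28*I*y^4 - 56*y^3 - 224*I*y^3 + 768*y^2 - 392*I*y^2 - 1260*y + 5376*I*y - 8820*I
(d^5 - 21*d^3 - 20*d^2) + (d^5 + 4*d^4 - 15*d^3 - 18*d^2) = 2*d^5 + 4*d^4 - 36*d^3 - 38*d^2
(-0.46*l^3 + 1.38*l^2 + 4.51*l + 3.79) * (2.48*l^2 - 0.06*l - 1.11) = -1.1408*l^5 + 3.45*l^4 + 11.6126*l^3 + 7.5968*l^2 - 5.2335*l - 4.2069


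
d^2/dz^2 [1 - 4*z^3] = -24*z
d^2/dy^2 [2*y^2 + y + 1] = 4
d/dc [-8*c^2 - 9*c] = -16*c - 9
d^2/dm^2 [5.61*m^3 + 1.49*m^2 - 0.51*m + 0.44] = 33.66*m + 2.98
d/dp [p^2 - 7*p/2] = 2*p - 7/2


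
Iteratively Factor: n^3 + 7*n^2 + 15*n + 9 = (n + 1)*(n^2 + 6*n + 9) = (n + 1)*(n + 3)*(n + 3)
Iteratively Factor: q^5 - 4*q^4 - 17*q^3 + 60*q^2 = (q)*(q^4 - 4*q^3 - 17*q^2 + 60*q) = q^2*(q^3 - 4*q^2 - 17*q + 60) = q^2*(q + 4)*(q^2 - 8*q + 15) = q^2*(q - 3)*(q + 4)*(q - 5)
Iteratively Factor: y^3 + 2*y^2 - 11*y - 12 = (y - 3)*(y^2 + 5*y + 4) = (y - 3)*(y + 1)*(y + 4)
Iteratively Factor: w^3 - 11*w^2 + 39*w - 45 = (w - 3)*(w^2 - 8*w + 15) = (w - 3)^2*(w - 5)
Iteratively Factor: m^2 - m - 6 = (m + 2)*(m - 3)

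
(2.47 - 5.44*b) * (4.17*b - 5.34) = -22.6848*b^2 + 39.3495*b - 13.1898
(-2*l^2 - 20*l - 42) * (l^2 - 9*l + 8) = -2*l^4 - 2*l^3 + 122*l^2 + 218*l - 336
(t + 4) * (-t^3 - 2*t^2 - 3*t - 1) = -t^4 - 6*t^3 - 11*t^2 - 13*t - 4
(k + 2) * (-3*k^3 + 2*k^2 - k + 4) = -3*k^4 - 4*k^3 + 3*k^2 + 2*k + 8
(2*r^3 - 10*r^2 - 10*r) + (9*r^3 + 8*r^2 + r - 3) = 11*r^3 - 2*r^2 - 9*r - 3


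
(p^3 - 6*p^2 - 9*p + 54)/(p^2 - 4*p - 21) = (p^2 - 9*p + 18)/(p - 7)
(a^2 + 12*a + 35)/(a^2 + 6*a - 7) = (a + 5)/(a - 1)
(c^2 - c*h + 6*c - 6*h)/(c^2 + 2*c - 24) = (c - h)/(c - 4)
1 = 1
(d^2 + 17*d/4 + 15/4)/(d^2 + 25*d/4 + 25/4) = (d + 3)/(d + 5)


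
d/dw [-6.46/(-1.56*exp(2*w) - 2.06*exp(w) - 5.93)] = (-20.1552*exp(w) - 13.3076)*exp(w)/(1.56*exp(2*w) + 2.06*exp(w) + 5.93)^2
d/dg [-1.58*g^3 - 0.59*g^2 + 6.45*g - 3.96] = -4.74*g^2 - 1.18*g + 6.45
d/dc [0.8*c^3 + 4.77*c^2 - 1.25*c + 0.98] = 2.4*c^2 + 9.54*c - 1.25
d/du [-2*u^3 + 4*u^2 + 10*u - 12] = -6*u^2 + 8*u + 10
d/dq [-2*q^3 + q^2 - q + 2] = -6*q^2 + 2*q - 1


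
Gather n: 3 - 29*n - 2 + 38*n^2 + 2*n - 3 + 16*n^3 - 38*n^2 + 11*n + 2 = 16*n^3 - 16*n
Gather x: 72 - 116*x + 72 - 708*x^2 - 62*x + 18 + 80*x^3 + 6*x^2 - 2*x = 80*x^3 - 702*x^2 - 180*x + 162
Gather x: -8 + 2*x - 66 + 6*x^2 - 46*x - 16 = 6*x^2 - 44*x - 90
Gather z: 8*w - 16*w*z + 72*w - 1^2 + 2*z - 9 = 80*w + z*(2 - 16*w) - 10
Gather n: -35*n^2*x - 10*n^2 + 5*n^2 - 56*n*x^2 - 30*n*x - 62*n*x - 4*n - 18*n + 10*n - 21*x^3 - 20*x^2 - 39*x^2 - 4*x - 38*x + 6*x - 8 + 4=n^2*(-35*x - 5) + n*(-56*x^2 - 92*x - 12) - 21*x^3 - 59*x^2 - 36*x - 4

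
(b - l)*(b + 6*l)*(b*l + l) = b^3*l + 5*b^2*l^2 + b^2*l - 6*b*l^3 + 5*b*l^2 - 6*l^3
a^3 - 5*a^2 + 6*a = a*(a - 3)*(a - 2)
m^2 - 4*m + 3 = (m - 3)*(m - 1)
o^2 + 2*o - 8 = (o - 2)*(o + 4)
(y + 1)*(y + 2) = y^2 + 3*y + 2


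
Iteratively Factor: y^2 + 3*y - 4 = (y + 4)*(y - 1)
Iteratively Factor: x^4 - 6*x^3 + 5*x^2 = (x)*(x^3 - 6*x^2 + 5*x) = x^2*(x^2 - 6*x + 5) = x^2*(x - 1)*(x - 5)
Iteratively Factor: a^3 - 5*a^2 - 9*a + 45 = (a + 3)*(a^2 - 8*a + 15) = (a - 5)*(a + 3)*(a - 3)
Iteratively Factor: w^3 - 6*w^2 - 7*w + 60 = (w - 4)*(w^2 - 2*w - 15) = (w - 4)*(w + 3)*(w - 5)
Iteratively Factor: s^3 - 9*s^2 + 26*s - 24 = (s - 2)*(s^2 - 7*s + 12) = (s - 3)*(s - 2)*(s - 4)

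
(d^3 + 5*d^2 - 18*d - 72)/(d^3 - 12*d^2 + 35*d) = (d^3 + 5*d^2 - 18*d - 72)/(d*(d^2 - 12*d + 35))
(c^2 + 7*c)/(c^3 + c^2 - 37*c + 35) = c/(c^2 - 6*c + 5)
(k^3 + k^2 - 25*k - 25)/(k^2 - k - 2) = (k^2 - 25)/(k - 2)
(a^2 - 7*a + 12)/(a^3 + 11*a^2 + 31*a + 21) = (a^2 - 7*a + 12)/(a^3 + 11*a^2 + 31*a + 21)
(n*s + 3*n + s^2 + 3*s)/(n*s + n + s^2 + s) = (s + 3)/(s + 1)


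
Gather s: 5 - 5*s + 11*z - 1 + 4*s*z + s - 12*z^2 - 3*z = s*(4*z - 4) - 12*z^2 + 8*z + 4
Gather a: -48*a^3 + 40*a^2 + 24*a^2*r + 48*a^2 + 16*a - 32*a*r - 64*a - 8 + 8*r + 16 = -48*a^3 + a^2*(24*r + 88) + a*(-32*r - 48) + 8*r + 8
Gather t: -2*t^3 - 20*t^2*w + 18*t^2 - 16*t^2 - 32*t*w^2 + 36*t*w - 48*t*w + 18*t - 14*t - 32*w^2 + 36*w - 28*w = -2*t^3 + t^2*(2 - 20*w) + t*(-32*w^2 - 12*w + 4) - 32*w^2 + 8*w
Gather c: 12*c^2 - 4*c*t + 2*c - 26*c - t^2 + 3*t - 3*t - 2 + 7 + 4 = 12*c^2 + c*(-4*t - 24) - t^2 + 9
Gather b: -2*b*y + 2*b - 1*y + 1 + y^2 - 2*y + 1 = b*(2 - 2*y) + y^2 - 3*y + 2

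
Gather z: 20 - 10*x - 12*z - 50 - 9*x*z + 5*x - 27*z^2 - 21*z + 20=-5*x - 27*z^2 + z*(-9*x - 33) - 10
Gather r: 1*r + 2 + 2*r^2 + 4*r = 2*r^2 + 5*r + 2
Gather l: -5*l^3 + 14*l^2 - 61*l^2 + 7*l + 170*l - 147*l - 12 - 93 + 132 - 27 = -5*l^3 - 47*l^2 + 30*l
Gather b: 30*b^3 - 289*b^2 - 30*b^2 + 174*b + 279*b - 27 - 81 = 30*b^3 - 319*b^2 + 453*b - 108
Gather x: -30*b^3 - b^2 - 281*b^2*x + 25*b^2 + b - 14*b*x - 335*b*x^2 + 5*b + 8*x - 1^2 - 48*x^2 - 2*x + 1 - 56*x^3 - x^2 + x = -30*b^3 + 24*b^2 + 6*b - 56*x^3 + x^2*(-335*b - 49) + x*(-281*b^2 - 14*b + 7)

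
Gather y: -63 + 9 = -54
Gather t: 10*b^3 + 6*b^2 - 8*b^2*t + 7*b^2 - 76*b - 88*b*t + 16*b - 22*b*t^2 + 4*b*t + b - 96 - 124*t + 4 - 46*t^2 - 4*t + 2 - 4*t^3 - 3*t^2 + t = 10*b^3 + 13*b^2 - 59*b - 4*t^3 + t^2*(-22*b - 49) + t*(-8*b^2 - 84*b - 127) - 90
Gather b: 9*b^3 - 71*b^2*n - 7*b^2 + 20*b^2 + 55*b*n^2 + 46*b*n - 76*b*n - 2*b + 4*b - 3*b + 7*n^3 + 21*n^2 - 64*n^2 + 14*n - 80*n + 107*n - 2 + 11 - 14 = 9*b^3 + b^2*(13 - 71*n) + b*(55*n^2 - 30*n - 1) + 7*n^3 - 43*n^2 + 41*n - 5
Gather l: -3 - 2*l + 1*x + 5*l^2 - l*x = 5*l^2 + l*(-x - 2) + x - 3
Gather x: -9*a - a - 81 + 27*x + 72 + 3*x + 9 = -10*a + 30*x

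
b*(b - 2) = b^2 - 2*b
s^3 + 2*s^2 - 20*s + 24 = (s - 2)^2*(s + 6)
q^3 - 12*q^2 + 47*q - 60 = (q - 5)*(q - 4)*(q - 3)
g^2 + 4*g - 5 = (g - 1)*(g + 5)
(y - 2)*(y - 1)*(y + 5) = y^3 + 2*y^2 - 13*y + 10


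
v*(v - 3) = v^2 - 3*v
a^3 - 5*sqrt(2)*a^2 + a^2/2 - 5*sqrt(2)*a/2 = a*(a + 1/2)*(a - 5*sqrt(2))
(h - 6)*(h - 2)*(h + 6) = h^3 - 2*h^2 - 36*h + 72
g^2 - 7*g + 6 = (g - 6)*(g - 1)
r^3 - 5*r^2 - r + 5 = (r - 5)*(r - 1)*(r + 1)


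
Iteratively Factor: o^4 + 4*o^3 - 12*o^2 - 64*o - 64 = (o + 2)*(o^3 + 2*o^2 - 16*o - 32) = (o - 4)*(o + 2)*(o^2 + 6*o + 8) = (o - 4)*(o + 2)*(o + 4)*(o + 2)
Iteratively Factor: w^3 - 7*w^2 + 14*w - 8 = (w - 4)*(w^2 - 3*w + 2) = (w - 4)*(w - 2)*(w - 1)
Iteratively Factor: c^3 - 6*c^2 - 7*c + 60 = (c + 3)*(c^2 - 9*c + 20) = (c - 4)*(c + 3)*(c - 5)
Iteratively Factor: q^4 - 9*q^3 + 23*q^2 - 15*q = (q)*(q^3 - 9*q^2 + 23*q - 15) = q*(q - 3)*(q^2 - 6*q + 5) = q*(q - 3)*(q - 1)*(q - 5)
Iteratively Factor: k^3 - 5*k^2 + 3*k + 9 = (k - 3)*(k^2 - 2*k - 3) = (k - 3)^2*(k + 1)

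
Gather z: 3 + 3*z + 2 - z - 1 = 2*z + 4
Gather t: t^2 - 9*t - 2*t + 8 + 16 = t^2 - 11*t + 24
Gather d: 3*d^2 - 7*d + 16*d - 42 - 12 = 3*d^2 + 9*d - 54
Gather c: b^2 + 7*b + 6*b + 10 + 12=b^2 + 13*b + 22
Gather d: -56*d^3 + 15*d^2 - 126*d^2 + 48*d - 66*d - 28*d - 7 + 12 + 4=-56*d^3 - 111*d^2 - 46*d + 9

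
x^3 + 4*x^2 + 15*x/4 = x*(x + 3/2)*(x + 5/2)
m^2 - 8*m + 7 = (m - 7)*(m - 1)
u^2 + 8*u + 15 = (u + 3)*(u + 5)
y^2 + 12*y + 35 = (y + 5)*(y + 7)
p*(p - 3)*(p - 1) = p^3 - 4*p^2 + 3*p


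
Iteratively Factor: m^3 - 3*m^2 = (m)*(m^2 - 3*m) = m*(m - 3)*(m)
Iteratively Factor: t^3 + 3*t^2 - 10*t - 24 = (t - 3)*(t^2 + 6*t + 8) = (t - 3)*(t + 4)*(t + 2)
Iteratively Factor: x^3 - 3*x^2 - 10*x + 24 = (x - 2)*(x^2 - x - 12) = (x - 4)*(x - 2)*(x + 3)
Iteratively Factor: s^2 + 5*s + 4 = (s + 4)*(s + 1)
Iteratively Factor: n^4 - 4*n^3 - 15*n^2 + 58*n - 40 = (n + 4)*(n^3 - 8*n^2 + 17*n - 10) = (n - 1)*(n + 4)*(n^2 - 7*n + 10) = (n - 5)*(n - 1)*(n + 4)*(n - 2)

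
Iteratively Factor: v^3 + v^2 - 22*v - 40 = (v - 5)*(v^2 + 6*v + 8) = (v - 5)*(v + 2)*(v + 4)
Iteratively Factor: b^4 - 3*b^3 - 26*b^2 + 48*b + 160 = (b - 4)*(b^3 + b^2 - 22*b - 40) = (b - 5)*(b - 4)*(b^2 + 6*b + 8) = (b - 5)*(b - 4)*(b + 4)*(b + 2)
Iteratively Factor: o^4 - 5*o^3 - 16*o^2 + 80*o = (o)*(o^3 - 5*o^2 - 16*o + 80) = o*(o - 4)*(o^2 - o - 20) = o*(o - 4)*(o + 4)*(o - 5)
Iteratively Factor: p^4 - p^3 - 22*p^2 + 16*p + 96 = (p - 4)*(p^3 + 3*p^2 - 10*p - 24) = (p - 4)*(p + 4)*(p^2 - p - 6) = (p - 4)*(p - 3)*(p + 4)*(p + 2)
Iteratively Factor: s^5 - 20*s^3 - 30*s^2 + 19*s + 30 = (s + 1)*(s^4 - s^3 - 19*s^2 - 11*s + 30) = (s - 5)*(s + 1)*(s^3 + 4*s^2 + s - 6) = (s - 5)*(s + 1)*(s + 2)*(s^2 + 2*s - 3) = (s - 5)*(s + 1)*(s + 2)*(s + 3)*(s - 1)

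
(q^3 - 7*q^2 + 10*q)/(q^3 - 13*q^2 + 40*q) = (q - 2)/(q - 8)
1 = 1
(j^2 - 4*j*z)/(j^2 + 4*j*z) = (j - 4*z)/(j + 4*z)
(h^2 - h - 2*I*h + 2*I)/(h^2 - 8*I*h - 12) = (h - 1)/(h - 6*I)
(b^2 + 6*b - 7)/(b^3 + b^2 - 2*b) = (b + 7)/(b*(b + 2))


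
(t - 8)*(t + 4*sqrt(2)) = t^2 - 8*t + 4*sqrt(2)*t - 32*sqrt(2)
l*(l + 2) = l^2 + 2*l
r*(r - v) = r^2 - r*v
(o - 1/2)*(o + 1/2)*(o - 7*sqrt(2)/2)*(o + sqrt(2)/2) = o^4 - 3*sqrt(2)*o^3 - 15*o^2/4 + 3*sqrt(2)*o/4 + 7/8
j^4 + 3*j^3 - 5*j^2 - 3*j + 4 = (j - 1)^2*(j + 1)*(j + 4)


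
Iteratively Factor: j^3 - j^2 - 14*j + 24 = (j - 2)*(j^2 + j - 12) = (j - 2)*(j + 4)*(j - 3)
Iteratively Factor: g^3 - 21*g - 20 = (g + 4)*(g^2 - 4*g - 5) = (g - 5)*(g + 4)*(g + 1)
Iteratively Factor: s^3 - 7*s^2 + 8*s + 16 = (s - 4)*(s^2 - 3*s - 4) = (s - 4)*(s + 1)*(s - 4)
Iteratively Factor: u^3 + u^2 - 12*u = (u - 3)*(u^2 + 4*u) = u*(u - 3)*(u + 4)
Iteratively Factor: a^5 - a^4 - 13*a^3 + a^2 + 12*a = (a)*(a^4 - a^3 - 13*a^2 + a + 12) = a*(a - 1)*(a^3 - 13*a - 12) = a*(a - 4)*(a - 1)*(a^2 + 4*a + 3) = a*(a - 4)*(a - 1)*(a + 3)*(a + 1)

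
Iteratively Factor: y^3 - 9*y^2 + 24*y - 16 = (y - 4)*(y^2 - 5*y + 4) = (y - 4)^2*(y - 1)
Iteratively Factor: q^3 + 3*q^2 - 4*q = (q + 4)*(q^2 - q) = q*(q + 4)*(q - 1)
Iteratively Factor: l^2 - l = (l)*(l - 1)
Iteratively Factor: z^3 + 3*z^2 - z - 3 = (z + 1)*(z^2 + 2*z - 3) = (z + 1)*(z + 3)*(z - 1)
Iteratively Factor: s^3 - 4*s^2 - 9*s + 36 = (s + 3)*(s^2 - 7*s + 12) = (s - 4)*(s + 3)*(s - 3)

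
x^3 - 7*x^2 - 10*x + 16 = (x - 8)*(x - 1)*(x + 2)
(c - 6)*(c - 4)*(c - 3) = c^3 - 13*c^2 + 54*c - 72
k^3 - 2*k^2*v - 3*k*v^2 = k*(k - 3*v)*(k + v)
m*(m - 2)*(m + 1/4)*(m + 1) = m^4 - 3*m^3/4 - 9*m^2/4 - m/2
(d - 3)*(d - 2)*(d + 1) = d^3 - 4*d^2 + d + 6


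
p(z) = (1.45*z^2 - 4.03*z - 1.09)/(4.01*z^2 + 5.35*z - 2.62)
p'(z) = (-8.02*z - 5.35)*(1.45*z^2 - 4.03*z - 1.09)/(4.01*z^2 + 5.35*z - 2.62)^2 + (2.9*z - 4.03)/(4.01*z^2 + 5.35*z - 2.62) = (23.9178*z^2 + 1.1438*z + 16.3901)/(16.0801*z^4 + 42.907*z^3 + 7.6101*z^2 - 28.034*z + 6.8644)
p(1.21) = -0.40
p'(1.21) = 0.56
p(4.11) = 0.08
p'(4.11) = 0.06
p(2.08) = -0.12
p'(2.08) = 0.18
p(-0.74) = -0.61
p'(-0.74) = 1.49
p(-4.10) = 0.93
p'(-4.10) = 0.23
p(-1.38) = -3.06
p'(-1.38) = 10.78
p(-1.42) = -3.55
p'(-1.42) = 13.87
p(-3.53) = 1.10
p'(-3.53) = 0.38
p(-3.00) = 1.38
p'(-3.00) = 0.75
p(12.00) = 0.25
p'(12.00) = 0.01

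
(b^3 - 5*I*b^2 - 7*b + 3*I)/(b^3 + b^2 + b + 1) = (b^2 - 4*I*b - 3)/(b^2 + b*(1 + I) + I)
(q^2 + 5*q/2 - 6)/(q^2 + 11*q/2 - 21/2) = (q + 4)/(q + 7)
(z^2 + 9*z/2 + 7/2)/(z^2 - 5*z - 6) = (z + 7/2)/(z - 6)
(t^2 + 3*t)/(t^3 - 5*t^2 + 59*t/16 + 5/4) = 16*t*(t + 3)/(16*t^3 - 80*t^2 + 59*t + 20)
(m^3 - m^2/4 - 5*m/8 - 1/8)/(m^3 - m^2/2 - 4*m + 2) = (8*m^3 - 2*m^2 - 5*m - 1)/(4*(2*m^3 - m^2 - 8*m + 4))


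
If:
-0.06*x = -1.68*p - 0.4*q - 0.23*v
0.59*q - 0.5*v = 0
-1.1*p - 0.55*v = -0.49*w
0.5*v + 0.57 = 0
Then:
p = 0.0357142857142857*x + 0.386095641646489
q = -0.97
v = -1.14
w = 0.0801749271137026*x - 0.41284651875278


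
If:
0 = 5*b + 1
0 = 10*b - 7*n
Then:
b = -1/5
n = -2/7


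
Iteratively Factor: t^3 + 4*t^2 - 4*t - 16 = (t - 2)*(t^2 + 6*t + 8) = (t - 2)*(t + 2)*(t + 4)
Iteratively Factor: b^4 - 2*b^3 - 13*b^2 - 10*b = (b + 2)*(b^3 - 4*b^2 - 5*b) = (b - 5)*(b + 2)*(b^2 + b) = b*(b - 5)*(b + 2)*(b + 1)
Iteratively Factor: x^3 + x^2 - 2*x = (x)*(x^2 + x - 2) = x*(x - 1)*(x + 2)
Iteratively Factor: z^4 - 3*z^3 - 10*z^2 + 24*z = (z + 3)*(z^3 - 6*z^2 + 8*z) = (z - 2)*(z + 3)*(z^2 - 4*z) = z*(z - 2)*(z + 3)*(z - 4)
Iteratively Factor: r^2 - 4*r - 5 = (r + 1)*(r - 5)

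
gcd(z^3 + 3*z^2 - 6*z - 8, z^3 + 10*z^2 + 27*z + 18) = z + 1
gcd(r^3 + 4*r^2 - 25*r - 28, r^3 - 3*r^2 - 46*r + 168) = r^2 + 3*r - 28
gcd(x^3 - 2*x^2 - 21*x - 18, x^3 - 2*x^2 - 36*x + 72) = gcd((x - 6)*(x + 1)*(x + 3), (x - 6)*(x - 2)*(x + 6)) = x - 6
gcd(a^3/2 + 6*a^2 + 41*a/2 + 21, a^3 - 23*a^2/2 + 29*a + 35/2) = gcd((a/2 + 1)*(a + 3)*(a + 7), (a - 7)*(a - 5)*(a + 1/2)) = 1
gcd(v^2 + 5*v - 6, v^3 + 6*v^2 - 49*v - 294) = v + 6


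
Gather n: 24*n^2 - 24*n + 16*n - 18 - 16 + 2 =24*n^2 - 8*n - 32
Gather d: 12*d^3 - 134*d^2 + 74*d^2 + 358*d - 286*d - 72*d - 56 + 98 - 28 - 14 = 12*d^3 - 60*d^2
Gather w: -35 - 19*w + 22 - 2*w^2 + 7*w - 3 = -2*w^2 - 12*w - 16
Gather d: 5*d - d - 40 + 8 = 4*d - 32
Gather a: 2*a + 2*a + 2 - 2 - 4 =4*a - 4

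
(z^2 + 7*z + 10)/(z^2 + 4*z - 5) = (z + 2)/(z - 1)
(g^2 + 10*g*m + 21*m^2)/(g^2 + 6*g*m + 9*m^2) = (g + 7*m)/(g + 3*m)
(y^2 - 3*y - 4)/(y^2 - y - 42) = (-y^2 + 3*y + 4)/(-y^2 + y + 42)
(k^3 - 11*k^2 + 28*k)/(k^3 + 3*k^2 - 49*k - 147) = k*(k - 4)/(k^2 + 10*k + 21)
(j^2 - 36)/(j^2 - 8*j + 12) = (j + 6)/(j - 2)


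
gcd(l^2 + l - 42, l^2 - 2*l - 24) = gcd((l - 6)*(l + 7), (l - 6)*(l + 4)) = l - 6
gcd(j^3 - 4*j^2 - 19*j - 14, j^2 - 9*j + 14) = j - 7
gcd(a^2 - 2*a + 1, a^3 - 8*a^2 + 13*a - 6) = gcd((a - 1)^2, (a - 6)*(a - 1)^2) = a^2 - 2*a + 1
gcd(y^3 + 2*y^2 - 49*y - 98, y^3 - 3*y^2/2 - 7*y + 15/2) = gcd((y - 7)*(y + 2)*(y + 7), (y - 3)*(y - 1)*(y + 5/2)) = 1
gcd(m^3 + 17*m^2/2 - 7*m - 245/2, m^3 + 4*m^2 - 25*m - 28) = m + 7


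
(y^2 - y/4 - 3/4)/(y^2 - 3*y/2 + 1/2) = (4*y + 3)/(2*(2*y - 1))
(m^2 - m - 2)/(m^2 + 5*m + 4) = (m - 2)/(m + 4)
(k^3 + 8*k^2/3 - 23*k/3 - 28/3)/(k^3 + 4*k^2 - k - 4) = (k - 7/3)/(k - 1)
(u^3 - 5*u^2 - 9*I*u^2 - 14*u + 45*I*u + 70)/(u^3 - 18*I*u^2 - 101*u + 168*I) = (u^2 - u*(5 + 2*I) + 10*I)/(u^2 - 11*I*u - 24)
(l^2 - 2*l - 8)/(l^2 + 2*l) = (l - 4)/l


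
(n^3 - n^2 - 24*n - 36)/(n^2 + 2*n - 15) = (n^3 - n^2 - 24*n - 36)/(n^2 + 2*n - 15)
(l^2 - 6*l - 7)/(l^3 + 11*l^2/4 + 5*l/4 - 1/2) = 4*(l - 7)/(4*l^2 + 7*l - 2)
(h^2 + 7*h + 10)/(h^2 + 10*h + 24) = (h^2 + 7*h + 10)/(h^2 + 10*h + 24)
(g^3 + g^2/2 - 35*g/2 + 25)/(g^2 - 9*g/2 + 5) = g + 5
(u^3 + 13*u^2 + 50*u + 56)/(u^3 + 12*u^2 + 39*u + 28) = (u + 2)/(u + 1)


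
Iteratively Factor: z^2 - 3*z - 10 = (z + 2)*(z - 5)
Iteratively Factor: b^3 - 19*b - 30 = (b + 3)*(b^2 - 3*b - 10) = (b - 5)*(b + 3)*(b + 2)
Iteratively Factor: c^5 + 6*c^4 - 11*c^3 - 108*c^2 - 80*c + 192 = (c + 4)*(c^4 + 2*c^3 - 19*c^2 - 32*c + 48) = (c + 3)*(c + 4)*(c^3 - c^2 - 16*c + 16) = (c - 4)*(c + 3)*(c + 4)*(c^2 + 3*c - 4) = (c - 4)*(c - 1)*(c + 3)*(c + 4)*(c + 4)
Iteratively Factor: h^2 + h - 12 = (h + 4)*(h - 3)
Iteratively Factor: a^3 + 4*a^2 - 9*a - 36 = (a - 3)*(a^2 + 7*a + 12) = (a - 3)*(a + 3)*(a + 4)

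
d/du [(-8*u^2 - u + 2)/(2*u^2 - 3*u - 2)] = 2*(13*u^2 + 12*u + 4)/(4*u^4 - 12*u^3 + u^2 + 12*u + 4)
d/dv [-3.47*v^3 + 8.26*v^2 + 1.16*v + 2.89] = -10.41*v^2 + 16.52*v + 1.16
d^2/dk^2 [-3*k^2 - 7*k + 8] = -6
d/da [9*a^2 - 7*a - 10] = 18*a - 7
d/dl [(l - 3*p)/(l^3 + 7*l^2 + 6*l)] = (l*(l^2 + 7*l + 6) - (l - 3*p)*(3*l^2 + 14*l + 6))/(l^2*(l^2 + 7*l + 6)^2)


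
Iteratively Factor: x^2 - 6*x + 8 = (x - 2)*(x - 4)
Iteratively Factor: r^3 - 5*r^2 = (r)*(r^2 - 5*r) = r^2*(r - 5)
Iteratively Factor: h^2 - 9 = (h - 3)*(h + 3)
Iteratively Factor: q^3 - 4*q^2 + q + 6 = (q - 3)*(q^2 - q - 2) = (q - 3)*(q - 2)*(q + 1)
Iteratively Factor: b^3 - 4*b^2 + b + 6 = (b - 3)*(b^2 - b - 2) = (b - 3)*(b + 1)*(b - 2)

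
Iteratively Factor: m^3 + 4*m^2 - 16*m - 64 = (m + 4)*(m^2 - 16) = (m + 4)^2*(m - 4)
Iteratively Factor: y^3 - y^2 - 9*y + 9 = (y + 3)*(y^2 - 4*y + 3) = (y - 3)*(y + 3)*(y - 1)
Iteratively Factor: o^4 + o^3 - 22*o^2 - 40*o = (o)*(o^3 + o^2 - 22*o - 40) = o*(o + 2)*(o^2 - o - 20) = o*(o - 5)*(o + 2)*(o + 4)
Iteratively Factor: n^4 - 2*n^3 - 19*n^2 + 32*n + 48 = (n - 3)*(n^3 + n^2 - 16*n - 16) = (n - 3)*(n + 4)*(n^2 - 3*n - 4) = (n - 4)*(n - 3)*(n + 4)*(n + 1)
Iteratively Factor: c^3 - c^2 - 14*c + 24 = (c + 4)*(c^2 - 5*c + 6) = (c - 3)*(c + 4)*(c - 2)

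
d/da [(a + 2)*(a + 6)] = 2*a + 8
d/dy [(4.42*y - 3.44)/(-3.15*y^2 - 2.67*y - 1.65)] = (13.923*y^2 - 21.672*y - 16.4778)/(9.9225*y^4 + 16.821*y^3 + 17.5239*y^2 + 8.811*y + 2.7225)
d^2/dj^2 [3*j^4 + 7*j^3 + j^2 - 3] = 36*j^2 + 42*j + 2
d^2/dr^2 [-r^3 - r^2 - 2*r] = -6*r - 2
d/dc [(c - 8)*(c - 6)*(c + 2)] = 3*c^2 - 24*c + 20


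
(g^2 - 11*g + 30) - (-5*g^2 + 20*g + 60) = 6*g^2 - 31*g - 30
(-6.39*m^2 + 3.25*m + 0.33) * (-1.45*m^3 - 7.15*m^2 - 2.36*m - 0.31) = 9.2655*m^5 + 40.976*m^4 - 8.6356*m^3 - 8.0486*m^2 - 1.7863*m - 0.1023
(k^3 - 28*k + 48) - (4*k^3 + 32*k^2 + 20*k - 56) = -3*k^3 - 32*k^2 - 48*k + 104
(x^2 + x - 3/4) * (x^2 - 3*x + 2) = x^4 - 2*x^3 - 7*x^2/4 + 17*x/4 - 3/2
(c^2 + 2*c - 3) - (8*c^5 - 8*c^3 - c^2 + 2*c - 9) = -8*c^5 + 8*c^3 + 2*c^2 + 6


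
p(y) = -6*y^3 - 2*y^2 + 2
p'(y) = -18*y^2 - 4*y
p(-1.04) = 6.59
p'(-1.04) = -15.31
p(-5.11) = 750.37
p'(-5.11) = -449.58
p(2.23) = -74.48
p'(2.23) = -98.43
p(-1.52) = 18.45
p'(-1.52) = -35.51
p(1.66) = -30.96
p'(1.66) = -56.24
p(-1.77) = 29.01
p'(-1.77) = -49.31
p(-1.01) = 6.14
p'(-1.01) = -14.32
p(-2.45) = 78.23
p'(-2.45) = -98.24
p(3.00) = -178.00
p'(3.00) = -174.00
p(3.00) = -178.00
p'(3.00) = -174.00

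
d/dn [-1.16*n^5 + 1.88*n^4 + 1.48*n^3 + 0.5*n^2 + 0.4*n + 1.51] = -5.8*n^4 + 7.52*n^3 + 4.44*n^2 + 1.0*n + 0.4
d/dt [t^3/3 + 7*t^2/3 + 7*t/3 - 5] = t^2 + 14*t/3 + 7/3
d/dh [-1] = 0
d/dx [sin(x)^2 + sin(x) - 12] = sin(2*x) + cos(x)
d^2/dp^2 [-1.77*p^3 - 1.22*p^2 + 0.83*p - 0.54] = -10.62*p - 2.44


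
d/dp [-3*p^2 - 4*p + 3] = -6*p - 4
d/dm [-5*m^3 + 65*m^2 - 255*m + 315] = -15*m^2 + 130*m - 255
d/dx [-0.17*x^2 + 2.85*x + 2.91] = 2.85 - 0.34*x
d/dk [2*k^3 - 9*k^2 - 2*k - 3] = 6*k^2 - 18*k - 2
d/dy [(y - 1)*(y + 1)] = 2*y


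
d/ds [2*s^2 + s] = 4*s + 1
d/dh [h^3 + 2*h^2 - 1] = h*(3*h + 4)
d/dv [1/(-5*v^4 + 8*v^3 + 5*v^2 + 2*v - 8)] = 2*(10*v^3 - 12*v^2 - 5*v - 1)/(-5*v^4 + 8*v^3 + 5*v^2 + 2*v - 8)^2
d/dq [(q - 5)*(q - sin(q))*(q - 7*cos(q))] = (5 - q)*(q - 7*cos(q))*(cos(q) - 1) + (q - 5)*(q - sin(q))*(7*sin(q) + 1) + (q - sin(q))*(q - 7*cos(q))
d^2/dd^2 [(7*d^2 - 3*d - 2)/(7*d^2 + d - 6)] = 8*(-49*d^3 + 147*d^2 - 105*d + 37)/(343*d^6 + 147*d^5 - 861*d^4 - 251*d^3 + 738*d^2 + 108*d - 216)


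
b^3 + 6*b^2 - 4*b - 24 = (b - 2)*(b + 2)*(b + 6)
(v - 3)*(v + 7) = v^2 + 4*v - 21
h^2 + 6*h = h*(h + 6)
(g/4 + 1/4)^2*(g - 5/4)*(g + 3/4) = g^4/16 + 3*g^3/32 - 15*g^2/256 - 19*g/128 - 15/256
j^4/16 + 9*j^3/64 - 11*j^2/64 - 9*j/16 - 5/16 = (j/4 + 1/4)*(j/4 + 1/2)*(j - 2)*(j + 5/4)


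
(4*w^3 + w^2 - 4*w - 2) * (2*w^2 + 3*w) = 8*w^5 + 14*w^4 - 5*w^3 - 16*w^2 - 6*w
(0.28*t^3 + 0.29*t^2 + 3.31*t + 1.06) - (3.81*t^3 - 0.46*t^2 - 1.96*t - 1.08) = -3.53*t^3 + 0.75*t^2 + 5.27*t + 2.14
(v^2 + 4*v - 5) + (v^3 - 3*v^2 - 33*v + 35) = v^3 - 2*v^2 - 29*v + 30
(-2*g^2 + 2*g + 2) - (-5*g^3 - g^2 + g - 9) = 5*g^3 - g^2 + g + 11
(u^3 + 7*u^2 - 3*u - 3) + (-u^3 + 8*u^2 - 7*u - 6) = 15*u^2 - 10*u - 9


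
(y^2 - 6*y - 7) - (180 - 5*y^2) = 6*y^2 - 6*y - 187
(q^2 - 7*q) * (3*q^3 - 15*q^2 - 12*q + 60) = 3*q^5 - 36*q^4 + 93*q^3 + 144*q^2 - 420*q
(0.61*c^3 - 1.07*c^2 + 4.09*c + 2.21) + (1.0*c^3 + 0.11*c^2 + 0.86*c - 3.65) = 1.61*c^3 - 0.96*c^2 + 4.95*c - 1.44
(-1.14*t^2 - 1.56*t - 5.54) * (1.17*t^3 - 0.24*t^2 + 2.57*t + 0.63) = -1.3338*t^5 - 1.5516*t^4 - 9.0372*t^3 - 3.3978*t^2 - 15.2206*t - 3.4902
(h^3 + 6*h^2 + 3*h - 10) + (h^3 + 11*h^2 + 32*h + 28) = 2*h^3 + 17*h^2 + 35*h + 18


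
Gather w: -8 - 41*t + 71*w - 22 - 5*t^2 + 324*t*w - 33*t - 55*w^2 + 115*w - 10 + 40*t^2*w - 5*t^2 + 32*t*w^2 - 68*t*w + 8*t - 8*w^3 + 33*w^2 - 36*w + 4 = -10*t^2 - 66*t - 8*w^3 + w^2*(32*t - 22) + w*(40*t^2 + 256*t + 150) - 36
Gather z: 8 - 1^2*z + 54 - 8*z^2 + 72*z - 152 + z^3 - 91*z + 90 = z^3 - 8*z^2 - 20*z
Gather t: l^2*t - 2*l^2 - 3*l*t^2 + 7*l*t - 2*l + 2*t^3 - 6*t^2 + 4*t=-2*l^2 - 2*l + 2*t^3 + t^2*(-3*l - 6) + t*(l^2 + 7*l + 4)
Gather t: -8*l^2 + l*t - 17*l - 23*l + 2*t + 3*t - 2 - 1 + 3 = -8*l^2 - 40*l + t*(l + 5)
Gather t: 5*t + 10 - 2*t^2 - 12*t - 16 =-2*t^2 - 7*t - 6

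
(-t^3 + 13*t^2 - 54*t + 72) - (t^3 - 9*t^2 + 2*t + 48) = -2*t^3 + 22*t^2 - 56*t + 24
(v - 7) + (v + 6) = 2*v - 1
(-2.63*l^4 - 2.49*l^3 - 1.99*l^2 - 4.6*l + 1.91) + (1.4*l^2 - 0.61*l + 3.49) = -2.63*l^4 - 2.49*l^3 - 0.59*l^2 - 5.21*l + 5.4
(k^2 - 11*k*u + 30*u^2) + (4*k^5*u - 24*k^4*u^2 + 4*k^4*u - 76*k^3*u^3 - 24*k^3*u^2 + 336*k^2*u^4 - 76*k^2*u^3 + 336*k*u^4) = 4*k^5*u - 24*k^4*u^2 + 4*k^4*u - 76*k^3*u^3 - 24*k^3*u^2 + 336*k^2*u^4 - 76*k^2*u^3 + k^2 + 336*k*u^4 - 11*k*u + 30*u^2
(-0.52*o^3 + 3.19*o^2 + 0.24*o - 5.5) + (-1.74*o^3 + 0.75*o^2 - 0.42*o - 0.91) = -2.26*o^3 + 3.94*o^2 - 0.18*o - 6.41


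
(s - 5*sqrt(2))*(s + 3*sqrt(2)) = s^2 - 2*sqrt(2)*s - 30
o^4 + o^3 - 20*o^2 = o^2*(o - 4)*(o + 5)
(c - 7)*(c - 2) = c^2 - 9*c + 14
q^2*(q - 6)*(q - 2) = q^4 - 8*q^3 + 12*q^2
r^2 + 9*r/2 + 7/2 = (r + 1)*(r + 7/2)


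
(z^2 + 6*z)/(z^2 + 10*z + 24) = z/(z + 4)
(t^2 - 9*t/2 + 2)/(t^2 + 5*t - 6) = (t^2 - 9*t/2 + 2)/(t^2 + 5*t - 6)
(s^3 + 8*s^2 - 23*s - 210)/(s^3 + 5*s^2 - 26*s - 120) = (s + 7)/(s + 4)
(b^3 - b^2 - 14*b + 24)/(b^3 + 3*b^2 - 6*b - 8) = (b - 3)/(b + 1)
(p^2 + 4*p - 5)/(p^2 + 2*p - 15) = (p - 1)/(p - 3)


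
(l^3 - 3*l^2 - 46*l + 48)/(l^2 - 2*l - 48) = l - 1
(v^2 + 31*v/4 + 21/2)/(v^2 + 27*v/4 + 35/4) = (v + 6)/(v + 5)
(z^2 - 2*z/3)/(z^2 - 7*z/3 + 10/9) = 3*z/(3*z - 5)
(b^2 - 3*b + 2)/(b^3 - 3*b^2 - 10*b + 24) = (b - 1)/(b^2 - b - 12)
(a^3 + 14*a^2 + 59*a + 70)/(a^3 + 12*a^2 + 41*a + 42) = (a + 5)/(a + 3)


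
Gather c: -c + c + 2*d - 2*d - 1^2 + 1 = 0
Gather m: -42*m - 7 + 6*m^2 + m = 6*m^2 - 41*m - 7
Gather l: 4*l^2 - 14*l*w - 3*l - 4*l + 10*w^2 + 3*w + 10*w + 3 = 4*l^2 + l*(-14*w - 7) + 10*w^2 + 13*w + 3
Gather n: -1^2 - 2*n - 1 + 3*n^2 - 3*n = 3*n^2 - 5*n - 2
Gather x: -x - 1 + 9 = 8 - x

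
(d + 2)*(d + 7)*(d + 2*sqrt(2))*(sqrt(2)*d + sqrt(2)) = sqrt(2)*d^4 + 4*d^3 + 10*sqrt(2)*d^3 + 23*sqrt(2)*d^2 + 40*d^2 + 14*sqrt(2)*d + 92*d + 56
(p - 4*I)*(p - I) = p^2 - 5*I*p - 4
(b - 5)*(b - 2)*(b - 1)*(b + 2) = b^4 - 6*b^3 + b^2 + 24*b - 20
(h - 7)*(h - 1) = h^2 - 8*h + 7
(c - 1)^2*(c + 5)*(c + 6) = c^4 + 9*c^3 + 9*c^2 - 49*c + 30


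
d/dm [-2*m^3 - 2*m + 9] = -6*m^2 - 2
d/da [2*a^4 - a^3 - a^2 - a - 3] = 8*a^3 - 3*a^2 - 2*a - 1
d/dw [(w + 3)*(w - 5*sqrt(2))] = 2*w - 5*sqrt(2) + 3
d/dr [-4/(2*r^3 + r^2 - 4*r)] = 8*(3*r^2 + r - 2)/(r^2*(2*r^2 + r - 4)^2)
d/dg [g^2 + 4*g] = 2*g + 4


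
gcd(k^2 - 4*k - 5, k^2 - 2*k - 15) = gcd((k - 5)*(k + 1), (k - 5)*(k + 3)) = k - 5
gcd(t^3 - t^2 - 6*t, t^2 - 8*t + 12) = 1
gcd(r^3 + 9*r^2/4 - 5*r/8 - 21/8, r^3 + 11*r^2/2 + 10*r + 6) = r + 3/2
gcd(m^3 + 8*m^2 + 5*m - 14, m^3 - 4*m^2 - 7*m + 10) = m^2 + m - 2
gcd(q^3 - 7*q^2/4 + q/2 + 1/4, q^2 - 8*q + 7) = q - 1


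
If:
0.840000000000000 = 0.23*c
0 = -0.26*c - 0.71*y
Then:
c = 3.65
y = -1.34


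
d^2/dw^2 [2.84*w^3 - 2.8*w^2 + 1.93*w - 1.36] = 17.04*w - 5.6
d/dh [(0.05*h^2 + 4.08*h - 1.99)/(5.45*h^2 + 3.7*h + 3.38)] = (-22.051*h^2 + 22.029*h + 21.1534)/(29.7025*h^4 + 40.33*h^3 + 50.532*h^2 + 25.012*h + 11.4244)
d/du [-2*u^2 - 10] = -4*u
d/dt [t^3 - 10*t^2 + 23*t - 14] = 3*t^2 - 20*t + 23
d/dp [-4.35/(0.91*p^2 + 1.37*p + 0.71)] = (7.917*p + 5.9595)/(0.91*p^2 + 1.37*p + 0.71)^2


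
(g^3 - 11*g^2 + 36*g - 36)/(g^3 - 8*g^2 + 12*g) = (g - 3)/g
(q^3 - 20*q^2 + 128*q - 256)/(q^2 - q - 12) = (q^2 - 16*q + 64)/(q + 3)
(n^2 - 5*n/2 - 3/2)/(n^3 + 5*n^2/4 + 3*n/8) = 4*(n - 3)/(n*(4*n + 3))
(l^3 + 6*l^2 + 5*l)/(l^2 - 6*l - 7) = l*(l + 5)/(l - 7)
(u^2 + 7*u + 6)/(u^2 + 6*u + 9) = (u^2 + 7*u + 6)/(u^2 + 6*u + 9)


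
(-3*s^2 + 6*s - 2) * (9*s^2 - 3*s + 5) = -27*s^4 + 63*s^3 - 51*s^2 + 36*s - 10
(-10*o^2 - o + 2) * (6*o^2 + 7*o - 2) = -60*o^4 - 76*o^3 + 25*o^2 + 16*o - 4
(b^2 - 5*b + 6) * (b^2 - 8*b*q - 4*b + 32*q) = b^4 - 8*b^3*q - 9*b^3 + 72*b^2*q + 26*b^2 - 208*b*q - 24*b + 192*q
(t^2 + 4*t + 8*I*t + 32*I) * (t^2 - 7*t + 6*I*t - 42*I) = t^4 - 3*t^3 + 14*I*t^3 - 76*t^2 - 42*I*t^2 + 144*t - 392*I*t + 1344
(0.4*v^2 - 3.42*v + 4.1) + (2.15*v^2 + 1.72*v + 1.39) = 2.55*v^2 - 1.7*v + 5.49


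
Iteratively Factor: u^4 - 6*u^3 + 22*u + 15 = (u - 3)*(u^3 - 3*u^2 - 9*u - 5) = (u - 3)*(u + 1)*(u^2 - 4*u - 5) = (u - 5)*(u - 3)*(u + 1)*(u + 1)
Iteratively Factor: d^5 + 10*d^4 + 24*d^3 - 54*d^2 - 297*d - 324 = (d - 3)*(d^4 + 13*d^3 + 63*d^2 + 135*d + 108) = (d - 3)*(d + 3)*(d^3 + 10*d^2 + 33*d + 36) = (d - 3)*(d + 3)^2*(d^2 + 7*d + 12) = (d - 3)*(d + 3)^2*(d + 4)*(d + 3)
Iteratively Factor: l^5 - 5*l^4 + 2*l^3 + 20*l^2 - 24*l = (l)*(l^4 - 5*l^3 + 2*l^2 + 20*l - 24) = l*(l - 2)*(l^3 - 3*l^2 - 4*l + 12) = l*(l - 2)^2*(l^2 - l - 6) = l*(l - 2)^2*(l + 2)*(l - 3)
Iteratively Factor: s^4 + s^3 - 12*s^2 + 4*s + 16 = (s - 2)*(s^3 + 3*s^2 - 6*s - 8) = (s - 2)^2*(s^2 + 5*s + 4) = (s - 2)^2*(s + 4)*(s + 1)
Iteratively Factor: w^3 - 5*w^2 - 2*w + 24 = (w - 3)*(w^2 - 2*w - 8) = (w - 3)*(w + 2)*(w - 4)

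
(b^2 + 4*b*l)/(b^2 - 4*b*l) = (b + 4*l)/(b - 4*l)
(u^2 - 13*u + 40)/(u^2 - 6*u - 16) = (u - 5)/(u + 2)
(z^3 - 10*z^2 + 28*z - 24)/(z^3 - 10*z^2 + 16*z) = (z^2 - 8*z + 12)/(z*(z - 8))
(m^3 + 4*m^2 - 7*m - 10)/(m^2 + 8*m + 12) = (m^3 + 4*m^2 - 7*m - 10)/(m^2 + 8*m + 12)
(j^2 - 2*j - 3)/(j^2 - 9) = (j + 1)/(j + 3)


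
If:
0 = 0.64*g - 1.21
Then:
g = 1.89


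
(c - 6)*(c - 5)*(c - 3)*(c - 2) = c^4 - 16*c^3 + 91*c^2 - 216*c + 180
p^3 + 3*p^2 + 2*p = p*(p + 1)*(p + 2)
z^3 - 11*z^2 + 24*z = z*(z - 8)*(z - 3)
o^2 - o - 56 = (o - 8)*(o + 7)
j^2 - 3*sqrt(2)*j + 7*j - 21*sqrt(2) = (j + 7)*(j - 3*sqrt(2))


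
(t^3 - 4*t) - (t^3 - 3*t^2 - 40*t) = 3*t^2 + 36*t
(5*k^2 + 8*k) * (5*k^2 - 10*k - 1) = 25*k^4 - 10*k^3 - 85*k^2 - 8*k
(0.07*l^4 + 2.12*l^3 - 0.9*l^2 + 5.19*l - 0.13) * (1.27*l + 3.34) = 0.0889*l^5 + 2.9262*l^4 + 5.9378*l^3 + 3.5853*l^2 + 17.1695*l - 0.4342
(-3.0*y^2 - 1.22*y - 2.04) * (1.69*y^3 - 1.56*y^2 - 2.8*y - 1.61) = -5.07*y^5 + 2.6182*y^4 + 6.8556*y^3 + 11.4284*y^2 + 7.6762*y + 3.2844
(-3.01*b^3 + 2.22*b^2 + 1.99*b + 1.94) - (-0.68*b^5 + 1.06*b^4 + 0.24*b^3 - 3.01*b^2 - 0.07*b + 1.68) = 0.68*b^5 - 1.06*b^4 - 3.25*b^3 + 5.23*b^2 + 2.06*b + 0.26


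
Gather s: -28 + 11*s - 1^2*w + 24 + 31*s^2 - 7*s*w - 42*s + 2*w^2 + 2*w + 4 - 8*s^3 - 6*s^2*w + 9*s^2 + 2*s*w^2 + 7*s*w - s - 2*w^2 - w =-8*s^3 + s^2*(40 - 6*w) + s*(2*w^2 - 32)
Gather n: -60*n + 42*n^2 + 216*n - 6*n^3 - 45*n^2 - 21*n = -6*n^3 - 3*n^2 + 135*n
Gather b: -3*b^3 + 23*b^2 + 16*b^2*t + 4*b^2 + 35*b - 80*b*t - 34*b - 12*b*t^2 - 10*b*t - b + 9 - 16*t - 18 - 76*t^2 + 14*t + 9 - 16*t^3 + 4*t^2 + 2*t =-3*b^3 + b^2*(16*t + 27) + b*(-12*t^2 - 90*t) - 16*t^3 - 72*t^2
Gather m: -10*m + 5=5 - 10*m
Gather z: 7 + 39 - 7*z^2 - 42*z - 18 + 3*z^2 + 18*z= -4*z^2 - 24*z + 28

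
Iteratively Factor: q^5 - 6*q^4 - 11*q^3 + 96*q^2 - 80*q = (q)*(q^4 - 6*q^3 - 11*q^2 + 96*q - 80) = q*(q + 4)*(q^3 - 10*q^2 + 29*q - 20) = q*(q - 1)*(q + 4)*(q^2 - 9*q + 20) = q*(q - 4)*(q - 1)*(q + 4)*(q - 5)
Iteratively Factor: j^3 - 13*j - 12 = (j + 3)*(j^2 - 3*j - 4) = (j + 1)*(j + 3)*(j - 4)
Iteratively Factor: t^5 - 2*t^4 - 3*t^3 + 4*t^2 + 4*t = (t)*(t^4 - 2*t^3 - 3*t^2 + 4*t + 4) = t*(t + 1)*(t^3 - 3*t^2 + 4) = t*(t - 2)*(t + 1)*(t^2 - t - 2) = t*(t - 2)*(t + 1)^2*(t - 2)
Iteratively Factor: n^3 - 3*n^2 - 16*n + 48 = (n + 4)*(n^2 - 7*n + 12) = (n - 4)*(n + 4)*(n - 3)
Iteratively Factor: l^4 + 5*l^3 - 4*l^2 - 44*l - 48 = (l + 4)*(l^3 + l^2 - 8*l - 12) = (l - 3)*(l + 4)*(l^2 + 4*l + 4) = (l - 3)*(l + 2)*(l + 4)*(l + 2)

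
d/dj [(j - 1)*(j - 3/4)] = 2*j - 7/4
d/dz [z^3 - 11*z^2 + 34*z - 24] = 3*z^2 - 22*z + 34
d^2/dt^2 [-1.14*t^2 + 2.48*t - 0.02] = -2.28000000000000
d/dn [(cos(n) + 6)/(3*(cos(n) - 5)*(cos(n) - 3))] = (cos(n)^2 + 12*cos(n) - 63)*sin(n)/(3*(cos(n) - 5)^2*(cos(n) - 3)^2)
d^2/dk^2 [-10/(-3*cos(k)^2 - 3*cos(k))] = 10*(-(1 - cos(2*k))^2 + 15*cos(k)/4 - 3*cos(2*k)/2 - 3*cos(3*k)/4 + 9/2)/(3*(cos(k) + 1)^3*cos(k)^3)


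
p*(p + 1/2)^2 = p^3 + p^2 + p/4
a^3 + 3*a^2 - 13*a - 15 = (a - 3)*(a + 1)*(a + 5)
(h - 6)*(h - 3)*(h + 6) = h^3 - 3*h^2 - 36*h + 108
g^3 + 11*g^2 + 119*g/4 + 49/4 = (g + 1/2)*(g + 7/2)*(g + 7)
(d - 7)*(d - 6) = d^2 - 13*d + 42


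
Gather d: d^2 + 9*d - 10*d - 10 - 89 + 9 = d^2 - d - 90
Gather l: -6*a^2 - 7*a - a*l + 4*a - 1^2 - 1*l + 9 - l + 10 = -6*a^2 - 3*a + l*(-a - 2) + 18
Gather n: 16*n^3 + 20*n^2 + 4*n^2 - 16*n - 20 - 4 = 16*n^3 + 24*n^2 - 16*n - 24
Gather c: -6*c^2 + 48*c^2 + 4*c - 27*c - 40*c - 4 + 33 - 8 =42*c^2 - 63*c + 21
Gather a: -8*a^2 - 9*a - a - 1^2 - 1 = -8*a^2 - 10*a - 2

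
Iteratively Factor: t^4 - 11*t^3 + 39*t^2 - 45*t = (t - 5)*(t^3 - 6*t^2 + 9*t) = (t - 5)*(t - 3)*(t^2 - 3*t) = t*(t - 5)*(t - 3)*(t - 3)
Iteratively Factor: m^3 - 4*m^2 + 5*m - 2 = (m - 2)*(m^2 - 2*m + 1) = (m - 2)*(m - 1)*(m - 1)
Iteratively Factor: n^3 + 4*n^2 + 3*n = (n + 1)*(n^2 + 3*n) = n*(n + 1)*(n + 3)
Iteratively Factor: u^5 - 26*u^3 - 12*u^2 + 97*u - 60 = (u - 1)*(u^4 + u^3 - 25*u^2 - 37*u + 60) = (u - 1)^2*(u^3 + 2*u^2 - 23*u - 60) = (u - 1)^2*(u + 4)*(u^2 - 2*u - 15) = (u - 1)^2*(u + 3)*(u + 4)*(u - 5)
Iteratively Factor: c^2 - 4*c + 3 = (c - 3)*(c - 1)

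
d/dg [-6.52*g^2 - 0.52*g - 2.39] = -13.04*g - 0.52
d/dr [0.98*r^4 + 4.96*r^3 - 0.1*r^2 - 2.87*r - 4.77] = 3.92*r^3 + 14.88*r^2 - 0.2*r - 2.87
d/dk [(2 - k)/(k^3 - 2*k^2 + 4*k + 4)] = 2*(k^3 - 4*k^2 + 4*k - 6)/(k^6 - 4*k^5 + 12*k^4 - 8*k^3 + 32*k + 16)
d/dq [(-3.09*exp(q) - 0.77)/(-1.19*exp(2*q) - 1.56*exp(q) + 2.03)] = (-(2.38*exp(q) + 1.56)*(3.09*exp(q) + 0.77) + 3.6771*exp(2*q) + 4.8204*exp(q) - 6.2727)*exp(q)/(1.19*exp(2*q) + 1.56*exp(q) - 2.03)^2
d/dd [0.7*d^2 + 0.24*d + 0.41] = 1.4*d + 0.24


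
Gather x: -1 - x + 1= -x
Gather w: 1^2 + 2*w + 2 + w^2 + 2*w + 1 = w^2 + 4*w + 4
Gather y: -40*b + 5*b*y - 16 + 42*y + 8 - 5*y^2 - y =-40*b - 5*y^2 + y*(5*b + 41) - 8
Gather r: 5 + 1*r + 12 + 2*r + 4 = 3*r + 21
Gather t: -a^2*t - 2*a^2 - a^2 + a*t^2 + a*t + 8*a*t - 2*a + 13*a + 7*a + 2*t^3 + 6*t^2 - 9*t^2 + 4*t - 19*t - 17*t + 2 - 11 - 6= -3*a^2 + 18*a + 2*t^3 + t^2*(a - 3) + t*(-a^2 + 9*a - 32) - 15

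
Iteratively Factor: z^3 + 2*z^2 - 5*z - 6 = (z - 2)*(z^2 + 4*z + 3) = (z - 2)*(z + 3)*(z + 1)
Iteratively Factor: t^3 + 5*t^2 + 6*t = (t + 2)*(t^2 + 3*t) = (t + 2)*(t + 3)*(t)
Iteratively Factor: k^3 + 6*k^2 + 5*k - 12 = (k - 1)*(k^2 + 7*k + 12) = (k - 1)*(k + 3)*(k + 4)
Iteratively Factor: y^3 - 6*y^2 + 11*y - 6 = (y - 2)*(y^2 - 4*y + 3) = (y - 3)*(y - 2)*(y - 1)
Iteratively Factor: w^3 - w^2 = (w)*(w^2 - w) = w^2*(w - 1)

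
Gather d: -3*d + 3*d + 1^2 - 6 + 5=0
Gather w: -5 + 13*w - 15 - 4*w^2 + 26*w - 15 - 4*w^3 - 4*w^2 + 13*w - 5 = -4*w^3 - 8*w^2 + 52*w - 40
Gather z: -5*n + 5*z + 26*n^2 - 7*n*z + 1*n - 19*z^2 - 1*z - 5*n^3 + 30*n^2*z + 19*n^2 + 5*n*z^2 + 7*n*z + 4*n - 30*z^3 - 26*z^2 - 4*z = -5*n^3 + 30*n^2*z + 45*n^2 - 30*z^3 + z^2*(5*n - 45)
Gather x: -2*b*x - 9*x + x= x*(-2*b - 8)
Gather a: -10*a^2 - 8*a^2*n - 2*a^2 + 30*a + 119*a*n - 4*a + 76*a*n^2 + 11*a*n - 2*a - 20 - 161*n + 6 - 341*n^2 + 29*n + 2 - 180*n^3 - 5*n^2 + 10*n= a^2*(-8*n - 12) + a*(76*n^2 + 130*n + 24) - 180*n^3 - 346*n^2 - 122*n - 12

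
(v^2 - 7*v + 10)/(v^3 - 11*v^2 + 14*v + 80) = (v - 2)/(v^2 - 6*v - 16)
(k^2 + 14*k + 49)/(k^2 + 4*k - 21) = (k + 7)/(k - 3)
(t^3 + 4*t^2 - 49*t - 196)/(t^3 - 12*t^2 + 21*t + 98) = (t^2 + 11*t + 28)/(t^2 - 5*t - 14)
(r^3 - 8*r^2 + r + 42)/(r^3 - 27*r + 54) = (r^2 - 5*r - 14)/(r^2 + 3*r - 18)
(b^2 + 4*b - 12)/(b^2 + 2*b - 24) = (b - 2)/(b - 4)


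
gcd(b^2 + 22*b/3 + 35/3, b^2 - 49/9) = b + 7/3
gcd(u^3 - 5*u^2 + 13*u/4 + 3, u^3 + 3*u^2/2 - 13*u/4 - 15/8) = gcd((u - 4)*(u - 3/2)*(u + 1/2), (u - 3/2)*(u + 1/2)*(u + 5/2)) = u^2 - u - 3/4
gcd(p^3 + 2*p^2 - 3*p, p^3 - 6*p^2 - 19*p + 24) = p^2 + 2*p - 3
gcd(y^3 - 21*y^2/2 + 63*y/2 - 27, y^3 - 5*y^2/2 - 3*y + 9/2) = y - 3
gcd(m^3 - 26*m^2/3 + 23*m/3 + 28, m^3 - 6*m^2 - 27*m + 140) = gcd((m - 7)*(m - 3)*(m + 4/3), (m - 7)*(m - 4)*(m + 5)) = m - 7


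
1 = 1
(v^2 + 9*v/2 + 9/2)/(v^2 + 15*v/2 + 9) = (v + 3)/(v + 6)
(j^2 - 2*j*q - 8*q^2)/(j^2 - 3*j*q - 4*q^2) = (j + 2*q)/(j + q)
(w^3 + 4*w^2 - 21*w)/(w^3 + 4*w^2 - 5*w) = (w^2 + 4*w - 21)/(w^2 + 4*w - 5)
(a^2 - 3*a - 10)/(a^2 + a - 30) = (a + 2)/(a + 6)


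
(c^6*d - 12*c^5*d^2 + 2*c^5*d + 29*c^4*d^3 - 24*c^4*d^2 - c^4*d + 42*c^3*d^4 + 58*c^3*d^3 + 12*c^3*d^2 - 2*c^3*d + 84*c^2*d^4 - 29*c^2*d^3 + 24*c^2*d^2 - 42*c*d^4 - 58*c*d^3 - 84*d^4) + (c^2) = c^6*d - 12*c^5*d^2 + 2*c^5*d + 29*c^4*d^3 - 24*c^4*d^2 - c^4*d + 42*c^3*d^4 + 58*c^3*d^3 + 12*c^3*d^2 - 2*c^3*d + 84*c^2*d^4 - 29*c^2*d^3 + 24*c^2*d^2 + c^2 - 42*c*d^4 - 58*c*d^3 - 84*d^4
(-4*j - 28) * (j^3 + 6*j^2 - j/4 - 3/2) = -4*j^4 - 52*j^3 - 167*j^2 + 13*j + 42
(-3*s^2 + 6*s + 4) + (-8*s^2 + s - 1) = -11*s^2 + 7*s + 3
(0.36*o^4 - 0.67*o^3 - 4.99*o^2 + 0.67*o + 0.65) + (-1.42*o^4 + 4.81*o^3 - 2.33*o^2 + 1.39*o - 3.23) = -1.06*o^4 + 4.14*o^3 - 7.32*o^2 + 2.06*o - 2.58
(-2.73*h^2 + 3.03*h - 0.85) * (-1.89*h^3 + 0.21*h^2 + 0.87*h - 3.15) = 5.1597*h^5 - 6.3*h^4 - 0.1323*h^3 + 11.0571*h^2 - 10.284*h + 2.6775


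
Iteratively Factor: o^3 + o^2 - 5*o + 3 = (o - 1)*(o^2 + 2*o - 3) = (o - 1)*(o + 3)*(o - 1)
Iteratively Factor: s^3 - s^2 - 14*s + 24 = (s - 2)*(s^2 + s - 12) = (s - 2)*(s + 4)*(s - 3)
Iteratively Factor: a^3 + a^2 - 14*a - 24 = (a - 4)*(a^2 + 5*a + 6) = (a - 4)*(a + 2)*(a + 3)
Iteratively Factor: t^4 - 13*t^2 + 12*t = (t)*(t^3 - 13*t + 12) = t*(t - 1)*(t^2 + t - 12) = t*(t - 3)*(t - 1)*(t + 4)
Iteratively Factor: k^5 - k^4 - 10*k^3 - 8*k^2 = (k)*(k^4 - k^3 - 10*k^2 - 8*k) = k^2*(k^3 - k^2 - 10*k - 8) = k^2*(k - 4)*(k^2 + 3*k + 2) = k^2*(k - 4)*(k + 2)*(k + 1)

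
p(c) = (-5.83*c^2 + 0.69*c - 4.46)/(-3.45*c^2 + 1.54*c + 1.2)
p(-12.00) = 1.66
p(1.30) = 5.10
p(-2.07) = 1.84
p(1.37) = 4.57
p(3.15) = 2.13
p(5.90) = 1.85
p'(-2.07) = 0.26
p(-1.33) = 2.26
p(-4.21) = 1.67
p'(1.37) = -6.59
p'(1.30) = -8.92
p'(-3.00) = 0.07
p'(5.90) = -0.04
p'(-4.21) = 0.02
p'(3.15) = -0.25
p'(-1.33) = 1.15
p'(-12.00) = -0.00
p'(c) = (0.69 - 11.66*c)/(-3.45*c^2 + 1.54*c + 1.2) + (6.9*c - 1.54)*(-5.83*c^2 + 0.69*c - 4.46)/(-3.45*c^2 + 1.54*c + 1.2)^2 = (-6.5977*c^2 - 44.766*c + 7.6964)/(11.9025*c^4 - 10.626*c^3 - 5.9084*c^2 + 3.696*c + 1.44)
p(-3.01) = 1.71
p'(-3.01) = 0.07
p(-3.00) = 1.71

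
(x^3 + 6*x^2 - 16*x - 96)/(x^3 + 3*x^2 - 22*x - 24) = (x + 4)/(x + 1)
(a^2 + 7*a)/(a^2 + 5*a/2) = 2*(a + 7)/(2*a + 5)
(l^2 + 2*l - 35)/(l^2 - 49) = (l - 5)/(l - 7)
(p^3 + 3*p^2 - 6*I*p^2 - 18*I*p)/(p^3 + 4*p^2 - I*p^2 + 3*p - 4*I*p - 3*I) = p*(p - 6*I)/(p^2 + p*(1 - I) - I)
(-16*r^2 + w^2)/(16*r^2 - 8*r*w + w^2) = (-4*r - w)/(4*r - w)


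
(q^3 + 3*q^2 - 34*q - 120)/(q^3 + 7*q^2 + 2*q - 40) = (q - 6)/(q - 2)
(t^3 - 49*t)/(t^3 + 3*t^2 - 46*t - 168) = t*(t + 7)/(t^2 + 10*t + 24)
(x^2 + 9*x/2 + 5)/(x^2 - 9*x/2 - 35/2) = (x + 2)/(x - 7)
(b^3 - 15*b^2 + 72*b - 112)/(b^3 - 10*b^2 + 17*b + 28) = (b - 4)/(b + 1)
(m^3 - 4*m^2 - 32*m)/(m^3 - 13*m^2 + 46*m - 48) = m*(m + 4)/(m^2 - 5*m + 6)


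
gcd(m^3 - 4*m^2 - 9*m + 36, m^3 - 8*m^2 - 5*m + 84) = m^2 - m - 12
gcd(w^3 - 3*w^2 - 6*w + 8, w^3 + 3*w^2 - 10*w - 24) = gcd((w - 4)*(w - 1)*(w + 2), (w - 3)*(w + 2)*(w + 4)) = w + 2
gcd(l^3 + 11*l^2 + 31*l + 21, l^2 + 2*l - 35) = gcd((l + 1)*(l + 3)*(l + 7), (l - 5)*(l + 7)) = l + 7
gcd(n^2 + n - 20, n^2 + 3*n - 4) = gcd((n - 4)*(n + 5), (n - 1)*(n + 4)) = 1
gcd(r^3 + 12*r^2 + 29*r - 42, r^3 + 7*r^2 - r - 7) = r^2 + 6*r - 7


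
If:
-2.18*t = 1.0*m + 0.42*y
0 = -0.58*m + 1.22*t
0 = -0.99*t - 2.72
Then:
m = -5.78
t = -2.75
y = 28.02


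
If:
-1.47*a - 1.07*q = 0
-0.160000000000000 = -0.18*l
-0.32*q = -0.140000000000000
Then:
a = -0.32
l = 0.89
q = 0.44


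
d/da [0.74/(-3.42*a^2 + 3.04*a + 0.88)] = (5.0616*a - 2.2496)/(-3.42*a^2 + 3.04*a + 0.88)^2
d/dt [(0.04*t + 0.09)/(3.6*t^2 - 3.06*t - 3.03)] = (-0.144*t^2 - 0.648*t + 0.1542)/(12.96*t^4 - 22.032*t^3 - 12.4524*t^2 + 18.5436*t + 9.1809)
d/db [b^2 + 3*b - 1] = 2*b + 3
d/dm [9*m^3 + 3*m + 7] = 27*m^2 + 3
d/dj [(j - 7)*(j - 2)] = 2*j - 9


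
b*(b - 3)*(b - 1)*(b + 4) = b^4 - 13*b^2 + 12*b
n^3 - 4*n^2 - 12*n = n*(n - 6)*(n + 2)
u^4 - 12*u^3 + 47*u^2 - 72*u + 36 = (u - 6)*(u - 3)*(u - 2)*(u - 1)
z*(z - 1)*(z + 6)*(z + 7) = z^4 + 12*z^3 + 29*z^2 - 42*z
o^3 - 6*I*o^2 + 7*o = o*(o - 7*I)*(o + I)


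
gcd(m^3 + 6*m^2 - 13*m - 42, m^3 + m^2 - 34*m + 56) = m + 7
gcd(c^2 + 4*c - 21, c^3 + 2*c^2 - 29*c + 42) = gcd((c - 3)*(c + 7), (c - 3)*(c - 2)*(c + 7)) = c^2 + 4*c - 21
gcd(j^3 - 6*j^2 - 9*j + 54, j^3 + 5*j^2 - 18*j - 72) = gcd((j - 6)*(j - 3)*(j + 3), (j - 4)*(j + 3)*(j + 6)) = j + 3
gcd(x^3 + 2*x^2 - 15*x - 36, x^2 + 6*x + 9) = x^2 + 6*x + 9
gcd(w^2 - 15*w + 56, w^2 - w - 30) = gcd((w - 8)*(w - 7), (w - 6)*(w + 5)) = 1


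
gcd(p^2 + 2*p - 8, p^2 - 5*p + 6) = p - 2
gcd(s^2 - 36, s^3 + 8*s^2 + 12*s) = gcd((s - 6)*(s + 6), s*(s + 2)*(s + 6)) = s + 6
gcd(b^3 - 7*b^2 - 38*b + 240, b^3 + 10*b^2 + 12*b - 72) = b + 6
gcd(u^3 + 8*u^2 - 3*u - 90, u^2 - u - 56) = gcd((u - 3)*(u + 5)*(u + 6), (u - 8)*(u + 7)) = 1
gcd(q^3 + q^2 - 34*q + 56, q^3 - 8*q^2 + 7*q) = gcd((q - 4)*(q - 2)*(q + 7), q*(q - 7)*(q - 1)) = 1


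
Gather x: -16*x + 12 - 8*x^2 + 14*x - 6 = -8*x^2 - 2*x + 6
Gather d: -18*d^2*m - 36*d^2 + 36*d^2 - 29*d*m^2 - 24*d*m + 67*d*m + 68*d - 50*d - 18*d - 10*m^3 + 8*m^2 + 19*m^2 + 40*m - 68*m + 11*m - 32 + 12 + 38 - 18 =-18*d^2*m + d*(-29*m^2 + 43*m) - 10*m^3 + 27*m^2 - 17*m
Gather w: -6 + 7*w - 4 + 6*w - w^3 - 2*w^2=-w^3 - 2*w^2 + 13*w - 10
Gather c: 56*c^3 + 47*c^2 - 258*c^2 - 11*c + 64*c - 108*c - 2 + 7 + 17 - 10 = 56*c^3 - 211*c^2 - 55*c + 12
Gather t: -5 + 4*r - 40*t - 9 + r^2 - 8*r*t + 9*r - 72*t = r^2 + 13*r + t*(-8*r - 112) - 14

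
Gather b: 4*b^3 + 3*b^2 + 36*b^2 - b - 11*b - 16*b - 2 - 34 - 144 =4*b^3 + 39*b^2 - 28*b - 180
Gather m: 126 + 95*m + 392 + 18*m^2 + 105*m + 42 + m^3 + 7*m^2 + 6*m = m^3 + 25*m^2 + 206*m + 560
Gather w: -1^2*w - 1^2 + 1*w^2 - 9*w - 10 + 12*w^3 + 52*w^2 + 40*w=12*w^3 + 53*w^2 + 30*w - 11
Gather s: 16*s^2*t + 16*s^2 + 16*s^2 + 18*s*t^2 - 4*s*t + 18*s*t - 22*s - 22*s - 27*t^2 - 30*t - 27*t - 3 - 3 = s^2*(16*t + 32) + s*(18*t^2 + 14*t - 44) - 27*t^2 - 57*t - 6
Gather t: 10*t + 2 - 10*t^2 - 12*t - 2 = -10*t^2 - 2*t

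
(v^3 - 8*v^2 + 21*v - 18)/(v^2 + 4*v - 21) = (v^2 - 5*v + 6)/(v + 7)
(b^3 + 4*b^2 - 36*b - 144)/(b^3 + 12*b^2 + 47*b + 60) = (b^2 - 36)/(b^2 + 8*b + 15)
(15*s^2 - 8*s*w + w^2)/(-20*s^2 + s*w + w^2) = (15*s^2 - 8*s*w + w^2)/(-20*s^2 + s*w + w^2)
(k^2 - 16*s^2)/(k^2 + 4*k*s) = (k - 4*s)/k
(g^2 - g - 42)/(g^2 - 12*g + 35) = (g + 6)/(g - 5)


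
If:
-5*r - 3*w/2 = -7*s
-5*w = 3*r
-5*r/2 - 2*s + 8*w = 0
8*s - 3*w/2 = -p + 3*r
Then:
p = 0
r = 0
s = 0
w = 0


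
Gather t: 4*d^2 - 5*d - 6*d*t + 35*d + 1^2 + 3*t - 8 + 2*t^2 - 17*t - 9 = 4*d^2 + 30*d + 2*t^2 + t*(-6*d - 14) - 16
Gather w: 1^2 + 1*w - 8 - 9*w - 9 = -8*w - 16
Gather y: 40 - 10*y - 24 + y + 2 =18 - 9*y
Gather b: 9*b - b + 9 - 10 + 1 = 8*b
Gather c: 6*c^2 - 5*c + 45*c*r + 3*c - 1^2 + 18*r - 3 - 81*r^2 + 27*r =6*c^2 + c*(45*r - 2) - 81*r^2 + 45*r - 4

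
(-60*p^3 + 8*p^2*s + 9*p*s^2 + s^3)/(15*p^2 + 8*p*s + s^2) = (-12*p^2 + 4*p*s + s^2)/(3*p + s)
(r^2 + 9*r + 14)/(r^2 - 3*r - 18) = (r^2 + 9*r + 14)/(r^2 - 3*r - 18)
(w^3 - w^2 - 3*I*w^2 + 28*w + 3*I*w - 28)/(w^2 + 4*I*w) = w - 1 - 7*I + 7*I/w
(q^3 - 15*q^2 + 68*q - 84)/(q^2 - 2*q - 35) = (q^2 - 8*q + 12)/(q + 5)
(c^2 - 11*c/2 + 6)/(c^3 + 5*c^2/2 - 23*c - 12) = (2*c - 3)/(2*c^2 + 13*c + 6)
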